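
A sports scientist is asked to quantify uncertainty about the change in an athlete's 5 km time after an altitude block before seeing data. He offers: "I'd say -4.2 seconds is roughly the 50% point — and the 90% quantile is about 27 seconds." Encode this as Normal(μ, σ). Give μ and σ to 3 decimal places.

μ = -4.200, σ = 24.345

For Normal(μ,σ), the p-quantile is μ + z_p·σ. Here z_{0.5} = 0, z_{0.9} = 1.282.
So -4.2 = μ + 0σ and 27 = μ + 1.282σ.
Subtracting: σ = (27 − -4.2)/(1.282 − (0)) = 24.345.
Then μ = -4.2 − (0)·24.345 = -4.200.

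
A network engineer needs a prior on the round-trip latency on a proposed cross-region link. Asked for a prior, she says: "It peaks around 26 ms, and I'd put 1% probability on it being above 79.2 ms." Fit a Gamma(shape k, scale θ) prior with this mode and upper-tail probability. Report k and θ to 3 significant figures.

k ≈ 4.61, θ ≈ 7.19

Gamma(k,θ) with k>1 has mode (k−1)θ, so θ = 26/(k−1).
Need P(X < 79.2) = 0.99 with θ tied to k this way. Start at k = 2, θ = 26: P(X<79.2) ≈ 0.808.
Too low — raise k to concentrate. Iterating converges to k ≈ 4.61.
Then θ = 26/(4.61−1) ≈ 7.19.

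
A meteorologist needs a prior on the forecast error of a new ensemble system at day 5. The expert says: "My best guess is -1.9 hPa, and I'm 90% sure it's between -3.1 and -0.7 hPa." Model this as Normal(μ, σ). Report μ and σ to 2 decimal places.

μ = -1.90, σ = 0.73

A symmetric 90% interval runs μ ± z·σ with z = 1.645.
Half-width = 1.2, so σ = 1.2/1.645 = 0.73.
μ is the stated best guess, -1.90.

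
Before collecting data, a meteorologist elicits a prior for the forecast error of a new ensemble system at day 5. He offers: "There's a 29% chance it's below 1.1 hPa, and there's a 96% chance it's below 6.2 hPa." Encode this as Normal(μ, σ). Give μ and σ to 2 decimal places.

The p-quantile of Normal(μ,σ) is μ + z_p·σ, with z_{0.29} = -0.5534 and z_{0.96} = 1.751.
Eliminate σ: μ = (z₂·x₁ − z₁·x₂)/(z₂ − z₁) = (1.751·1.1 − (-0.5534)·6.2)/2.304 = 2.32.
Then σ = (x₂ − x₁)/(z₂ − z₁) = (6.2 − 1.1)/2.304 = 2.21.

μ = 2.32, σ = 2.21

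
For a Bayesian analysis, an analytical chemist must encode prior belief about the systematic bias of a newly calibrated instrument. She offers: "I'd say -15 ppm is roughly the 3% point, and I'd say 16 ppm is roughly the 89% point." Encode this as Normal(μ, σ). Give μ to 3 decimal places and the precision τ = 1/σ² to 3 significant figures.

μ = 3.764, τ = 0.01

The p-quantile of Normal(μ,σ) is μ + z_p·σ, with z_{0.03} = -1.881 and z_{0.89} = 1.227.
Eliminate σ: μ = (z₂·x₁ − z₁·x₂)/(z₂ − z₁) = (1.227·-15 − (-1.881)·16)/3.107 = 3.764.
Then σ = (x₂ − x₁)/(z₂ − z₁) = (16 − -15)/3.107 = 9.976.
Precision τ = 1/σ² = 1/9.976² = 0.01.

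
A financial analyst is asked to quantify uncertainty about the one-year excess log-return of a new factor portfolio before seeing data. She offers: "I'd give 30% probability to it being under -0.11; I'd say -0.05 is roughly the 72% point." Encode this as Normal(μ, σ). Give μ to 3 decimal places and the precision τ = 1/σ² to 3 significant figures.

μ = -0.082, τ = 341

For Normal(μ,σ), the p-quantile is μ + z_p·σ. Here z_{0.3} = -0.5244, z_{0.72} = 0.5828.
So -0.11 = μ − 0.5244σ and -0.05 = μ + 0.5828σ.
Subtracting: σ = (-0.05 − -0.11)/(0.5828 − (-0.5244)) = 0.054.
Then μ = -0.11 − (-0.5244)·0.054 = -0.082.
Precision τ = 1/σ² = 1/0.05419² = 341.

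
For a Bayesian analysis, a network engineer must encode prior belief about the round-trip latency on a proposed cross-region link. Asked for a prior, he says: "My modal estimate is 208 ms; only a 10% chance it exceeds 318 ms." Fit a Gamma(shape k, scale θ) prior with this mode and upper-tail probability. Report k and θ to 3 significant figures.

Gamma(k,θ) with k>1 has mode (k−1)θ, so θ = 208/(k−1).
Need P(X < 318) = 0.9 with θ tied to k this way. Start at k = 2, θ = 208: P(X<318) ≈ 0.452.
Too low — raise k to concentrate. Iterating converges to k ≈ 11.4.
Then θ = 208/(11.4−1) ≈ 20.1.

k ≈ 11.4, θ ≈ 20.1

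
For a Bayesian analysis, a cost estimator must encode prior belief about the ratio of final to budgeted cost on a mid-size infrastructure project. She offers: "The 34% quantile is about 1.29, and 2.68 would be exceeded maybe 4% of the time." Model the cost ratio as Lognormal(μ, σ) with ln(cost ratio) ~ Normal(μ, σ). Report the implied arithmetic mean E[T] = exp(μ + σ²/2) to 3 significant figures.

E[T] ≈ 1.57

If T ~ Lognormal(μ,σ) then ln T ~ Normal(μ,σ), so the p-quantile of ln T is μ + z_p·σ.
ln(1.29) = 0.2546 and ln(2.68) = 0.9858; z_{0.34} = -0.4125, z_{0.96} = 1.751.
σ = (0.9858 − 0.2546)/(1.751 − (-0.4125)) = 0.338.
μ = 0.2546 − (-0.4125)·0.338 = 0.394.
E[T] = exp(μ + σ²/2) = exp(0.394 + 0.0571) = 1.57.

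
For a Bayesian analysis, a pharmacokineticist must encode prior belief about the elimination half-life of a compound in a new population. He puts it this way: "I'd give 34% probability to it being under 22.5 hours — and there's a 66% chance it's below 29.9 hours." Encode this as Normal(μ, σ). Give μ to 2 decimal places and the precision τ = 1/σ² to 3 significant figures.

μ = 26.20, τ = 0.0124

The p-quantile of Normal(μ,σ) is μ + z_p·σ, with z_{0.34} = -0.4125 and z_{0.66} = 0.4125.
Eliminate σ: μ = (z₂·x₁ − z₁·x₂)/(z₂ − z₁) = (0.4125·22.5 − (-0.4125)·29.9)/0.8249 = 26.20.
Then σ = (x₂ − x₁)/(z₂ − z₁) = (29.9 − 22.5)/0.8249 = 8.97.
Precision τ = 1/σ² = 1/8.97² = 0.0124.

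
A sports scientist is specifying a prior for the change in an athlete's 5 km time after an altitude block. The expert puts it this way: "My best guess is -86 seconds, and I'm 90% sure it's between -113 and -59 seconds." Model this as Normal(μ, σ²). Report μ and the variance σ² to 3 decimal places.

A symmetric 90% interval runs μ ± z·σ with z = 1.645.
Half-width = 27, so σ = 27/1.645 = 16.4148 and σ² = 269.447.
μ is the stated best guess, -86.000.

μ = -86.000, σ² = 269.447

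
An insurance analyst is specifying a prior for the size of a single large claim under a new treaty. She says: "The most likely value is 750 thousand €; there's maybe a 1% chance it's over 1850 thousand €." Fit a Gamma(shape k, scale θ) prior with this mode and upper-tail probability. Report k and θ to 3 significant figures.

Gamma(k,θ) with k>1 has mode (k−1)θ, so θ = 750/(k−1).
Need P(X < 1850) = 0.99 with θ tied to k this way. Start at k = 2, θ = 750: P(X<1850) ≈ 0.706.
Too low — raise k to concentrate. Iterating converges to k ≈ 6.77.
Then θ = 750/(6.77−1) ≈ 130.

k ≈ 6.77, θ ≈ 130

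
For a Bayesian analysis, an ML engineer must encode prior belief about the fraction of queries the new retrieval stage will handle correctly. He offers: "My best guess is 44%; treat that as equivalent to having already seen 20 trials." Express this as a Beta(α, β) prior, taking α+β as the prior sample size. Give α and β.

Under the effective-sample-size interpretation, Beta(α, β) has prior mean α/(α+β) and prior sample size α+β.
So α+β = 20 and α/(α+β) = 0.44, giving α = 0.44·20 = 8.8 and β = 20 − 8.8 = 11.2.

α = 8.8, β = 11.2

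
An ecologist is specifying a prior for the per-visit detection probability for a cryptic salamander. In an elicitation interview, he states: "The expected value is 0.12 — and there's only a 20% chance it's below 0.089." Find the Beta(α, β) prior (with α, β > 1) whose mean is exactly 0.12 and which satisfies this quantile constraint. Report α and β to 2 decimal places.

With mean 0.12 fixed, write α = 0.12s, β = 0.88s where s = α+β.
Need P(θ < 0.089) = 0.2 under Beta(0.12s, 0.88s). Normal approximation: (q−m)/√(m(1−m)/s) ≈ z_{0.2} = -0.842, so s ≈ 0.12·0.88·(-0.842)²/(0.089−0.12)² = 77.8.
At s = 77.8: P(θ<0.089) ≈ 0.205. Adjusting to match 0.2 gives s ≈ 80.70.
So α = 0.12·80.70 ≈ 9.68, β = 0.88·80.70 ≈ 71.01.

α ≈ 9.68, β ≈ 71.01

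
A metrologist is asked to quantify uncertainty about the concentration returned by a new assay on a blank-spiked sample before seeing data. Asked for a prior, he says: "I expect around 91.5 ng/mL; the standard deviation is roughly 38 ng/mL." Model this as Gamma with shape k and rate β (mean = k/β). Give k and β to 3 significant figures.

For Gamma(k, rate β): mean = k/β, variance = k/β², so CV = 1/√k.
CV = SD/mean = 38/91.5 = 0.4153, hence k = 1/CV² = 5.8.
Then β = k/mean = 5.8/91.5 = 0.0634.

k ≈ 5.8, β ≈ 0.0634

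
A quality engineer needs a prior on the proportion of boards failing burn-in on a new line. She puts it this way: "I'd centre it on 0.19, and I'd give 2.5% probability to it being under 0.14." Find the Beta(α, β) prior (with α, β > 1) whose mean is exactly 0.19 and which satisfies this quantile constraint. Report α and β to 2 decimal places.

α ≈ 39.95, β ≈ 170.32

With mean 0.19 fixed, write α = 0.19s, β = 0.81s where s = α+β.
Need P(θ < 0.14) = 0.025 under Beta(0.19s, 0.81s). Normal approximation: (q−m)/√(m(1−m)/s) ≈ z_{0.025} = -1.96, so s ≈ 0.19·0.81·(-1.96)²/(0.14−0.19)² = 236.5.
At s = 236.5: P(θ<0.14) ≈ 0.019. Adjusting to match 0.025 gives s ≈ 210.27.
So α = 0.19·210.27 ≈ 39.95, β = 0.81·210.27 ≈ 170.32.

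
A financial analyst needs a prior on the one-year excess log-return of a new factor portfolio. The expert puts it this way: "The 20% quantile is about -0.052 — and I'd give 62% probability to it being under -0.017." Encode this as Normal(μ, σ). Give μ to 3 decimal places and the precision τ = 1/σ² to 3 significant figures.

For Normal(μ,σ), the p-quantile is μ + z_p·σ. Here z_{0.2} = -0.8416, z_{0.62} = 0.3055.
So -0.052 = μ − 0.8416σ and -0.017 = μ + 0.3055σ.
Subtracting: σ = (-0.017 − -0.052)/(0.3055 − (-0.8416)) = 0.031.
Then μ = -0.052 − (-0.8416)·0.031 = -0.026.
Precision τ = 1/σ² = 1/0.03051² = 1070.

μ = -0.026, τ = 1070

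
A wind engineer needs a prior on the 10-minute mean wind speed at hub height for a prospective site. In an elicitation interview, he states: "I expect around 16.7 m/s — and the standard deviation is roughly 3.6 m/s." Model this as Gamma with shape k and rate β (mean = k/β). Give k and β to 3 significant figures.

For Gamma(k, rate β): mean = k/β, variance = k/β², so CV = 1/√k.
CV = SD/mean = 3.6/16.7 = 0.2156, hence k = 1/CV² = 21.5.
Then β = k/mean = 21.5/16.7 = 1.29.

k ≈ 21.5, β ≈ 1.29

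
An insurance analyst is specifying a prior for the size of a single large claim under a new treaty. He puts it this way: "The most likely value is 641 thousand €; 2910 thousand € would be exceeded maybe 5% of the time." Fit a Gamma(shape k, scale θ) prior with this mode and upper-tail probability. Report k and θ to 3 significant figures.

k ≈ 2.07, θ ≈ 599

Gamma(k,θ) with k>1 has mode (k−1)θ, so θ = 641/(k−1).
Need P(X < 2910) = 0.95 with θ tied to k this way. Start at k = 2, θ = 641: P(X<2910) ≈ 0.941.
Too low — raise k to concentrate. Iterating converges to k ≈ 2.07.
Then θ = 641/(2.07−1) ≈ 599.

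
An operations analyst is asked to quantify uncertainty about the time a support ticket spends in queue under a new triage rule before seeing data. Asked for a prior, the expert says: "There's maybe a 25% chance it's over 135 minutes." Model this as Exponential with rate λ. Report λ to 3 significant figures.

P(T > 135.0) = e^(−λ·135.0) = 0.25, so λ = −ln(0.25)/135.0 = 0.0103.

λ ≈ 0.0103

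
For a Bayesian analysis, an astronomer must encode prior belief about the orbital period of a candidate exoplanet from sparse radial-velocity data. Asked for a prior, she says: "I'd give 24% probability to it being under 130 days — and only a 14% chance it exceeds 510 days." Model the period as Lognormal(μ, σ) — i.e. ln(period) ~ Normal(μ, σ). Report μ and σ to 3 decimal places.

If T ~ Lognormal(μ,σ) then ln T ~ Normal(μ,σ), so the p-quantile of ln T is μ + z_p·σ.
ln(130) = 4.868 and ln(510) = 6.234; z_{0.24} = -0.7063, z_{0.86} = 1.08.
σ = (6.234 − 4.868)/(1.08 − (-0.7063)) = 0.765.
μ = 4.868 − (-0.7063)·0.765 = 5.408.

μ ≈ 5.408, σ ≈ 0.765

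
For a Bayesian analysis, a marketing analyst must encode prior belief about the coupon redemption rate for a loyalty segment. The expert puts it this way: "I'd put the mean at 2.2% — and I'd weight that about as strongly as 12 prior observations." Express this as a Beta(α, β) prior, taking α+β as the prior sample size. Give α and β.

α = 0.264, β = 11.736

Under the effective-sample-size interpretation, Beta(α, β) has prior mean α/(α+β) and prior sample size α+β.
So α+β = 12 and α/(α+β) = 0.022, giving α = 0.022·12 = 0.264 and β = 12 − 0.264 = 11.736.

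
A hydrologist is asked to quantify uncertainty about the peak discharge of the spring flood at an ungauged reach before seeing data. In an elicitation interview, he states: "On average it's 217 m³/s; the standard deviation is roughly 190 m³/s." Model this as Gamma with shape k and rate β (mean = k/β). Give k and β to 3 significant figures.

For Gamma(k, rate β): mean = k/β, variance = k/β², so CV = 1/√k.
CV = SD/mean = 190/217 = 0.8756, hence k = 1/CV² = 1.3.
Then β = k/mean = 1.3/217 = 0.00601.

k ≈ 1.3, β ≈ 0.00601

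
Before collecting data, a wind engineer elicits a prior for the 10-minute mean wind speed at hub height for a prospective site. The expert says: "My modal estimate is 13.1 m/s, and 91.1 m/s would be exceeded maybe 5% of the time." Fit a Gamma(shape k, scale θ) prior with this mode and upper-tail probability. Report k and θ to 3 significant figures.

Gamma(k,θ) with k>1 has mode (k−1)θ, so θ = 13.1/(k−1).
Need P(X < 91.1) = 0.95 with θ tied to k this way. Start at k = 2, θ = 13.1: P(X<91.1) ≈ 0.992.
Too high — lower k to spread out. Iterating converges to k ≈ 1.58.
Then θ = 13.1/(1.58−1) ≈ 22.5.

k ≈ 1.58, θ ≈ 22.5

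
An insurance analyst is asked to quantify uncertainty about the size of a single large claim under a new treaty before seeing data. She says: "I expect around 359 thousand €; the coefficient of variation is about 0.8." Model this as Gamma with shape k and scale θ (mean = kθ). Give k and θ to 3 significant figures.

For Gamma(k, scale θ): mean = kθ, variance = kθ², so CV = 1/√k.
CV = 0.8, hence k = 1/CV² = 1.56.
Then θ = mean/k = 359/1.56 = 230.

k ≈ 1.56, θ ≈ 230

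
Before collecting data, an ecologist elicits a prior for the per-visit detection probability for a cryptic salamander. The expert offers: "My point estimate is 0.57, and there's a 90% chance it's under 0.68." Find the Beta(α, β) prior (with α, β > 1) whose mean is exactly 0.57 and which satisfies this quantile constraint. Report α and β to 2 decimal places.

With mean 0.57 fixed, write α = 0.57s, β = 0.43s where s = α+β.
Need P(θ < 0.68) = 0.9 under Beta(0.57s, 0.43s). Normal approximation: (q−m)/√(m(1−m)/s) ≈ z_{0.9} = 1.28, so s ≈ 0.57·0.43·(1.28)²/(0.68−0.57)² = 33.3.
At s = 33.3: P(θ<0.68) ≈ 0.903. Adjusting to match 0.9 gives s ≈ 32.33.
So α = 0.57·32.33 ≈ 18.43, β = 0.43·32.33 ≈ 13.90.

α ≈ 18.43, β ≈ 13.90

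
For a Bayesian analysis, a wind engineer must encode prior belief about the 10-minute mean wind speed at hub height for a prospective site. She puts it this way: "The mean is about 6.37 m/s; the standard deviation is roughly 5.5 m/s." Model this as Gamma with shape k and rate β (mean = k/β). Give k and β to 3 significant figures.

k ≈ 1.34, β ≈ 0.211

For Gamma(k, rate β): mean = k/β, variance = k/β², so CV = 1/√k.
CV = SD/mean = 5.5/6.37 = 0.8634, hence k = 1/CV² = 1.34.
Then β = k/mean = 1.34/6.37 = 0.211.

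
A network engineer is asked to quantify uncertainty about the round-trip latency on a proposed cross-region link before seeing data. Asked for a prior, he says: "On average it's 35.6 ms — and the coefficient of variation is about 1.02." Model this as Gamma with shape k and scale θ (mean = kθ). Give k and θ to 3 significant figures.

k ≈ 0.961, θ ≈ 37

For Gamma(k, scale θ): mean = kθ, variance = kθ², so CV = 1/√k.
CV = 1.02, hence k = 1/CV² = 0.961.
Then θ = mean/k = 35.6/0.961 = 37.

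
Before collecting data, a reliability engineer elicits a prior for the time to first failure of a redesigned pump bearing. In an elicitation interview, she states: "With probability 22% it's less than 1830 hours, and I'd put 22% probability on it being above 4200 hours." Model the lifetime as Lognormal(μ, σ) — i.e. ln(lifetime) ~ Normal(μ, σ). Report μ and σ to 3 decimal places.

μ ≈ 7.927, σ ≈ 0.538

If T ~ Lognormal(μ,σ) then ln T ~ Normal(μ,σ), so the p-quantile of ln T is μ + z_p·σ.
ln(1830) = 7.512 and ln(4200) = 8.343; z_{0.22} = -0.7722, z_{0.78} = 0.7722.
σ = (8.343 − 7.512)/(0.7722 − (-0.7722)) = 0.538.
μ = 7.512 − (-0.7722)·0.538 = 7.927.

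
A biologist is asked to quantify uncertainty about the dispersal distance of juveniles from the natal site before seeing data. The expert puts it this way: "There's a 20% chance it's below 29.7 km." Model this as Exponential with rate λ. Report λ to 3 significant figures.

P(T < 29.7) = 1 − e^(−λ·29.7) = 0.2, so λ = −ln(1−0.2)/29.7 = −ln(0.8)/29.7 = 0.00751.

λ ≈ 0.00751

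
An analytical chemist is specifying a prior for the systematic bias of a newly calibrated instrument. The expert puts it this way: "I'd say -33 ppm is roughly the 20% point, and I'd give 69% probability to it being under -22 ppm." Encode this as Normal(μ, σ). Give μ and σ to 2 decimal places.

μ = -26.08, σ = 8.22

For Normal(μ,σ), the p-quantile is μ + z_p·σ. Here z_{0.2} = -0.8416, z_{0.69} = 0.4959.
So -33 = μ − 0.8416σ and -22 = μ + 0.4959σ.
Subtracting: σ = (-22 − -33)/(0.4959 − (-0.8416)) = 8.22.
Then μ = -33 − (-0.8416)·8.22 = -26.08.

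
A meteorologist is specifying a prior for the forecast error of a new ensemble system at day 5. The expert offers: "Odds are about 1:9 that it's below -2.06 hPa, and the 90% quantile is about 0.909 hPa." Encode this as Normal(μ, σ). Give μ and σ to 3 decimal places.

μ = -0.575, σ = 1.158

The p-quantile of Normal(μ,σ) is μ + z_p·σ, with z_{0.1} = -1.282 and z_{0.9} = 1.282.
Eliminate σ: μ = (z₂·x₁ − z₁·x₂)/(z₂ − z₁) = (1.282·-2.06 − (-1.282)·0.909)/2.563 = -0.575.
Then σ = (x₂ − x₁)/(z₂ − z₁) = (0.909 − -2.06)/2.563 = 1.158.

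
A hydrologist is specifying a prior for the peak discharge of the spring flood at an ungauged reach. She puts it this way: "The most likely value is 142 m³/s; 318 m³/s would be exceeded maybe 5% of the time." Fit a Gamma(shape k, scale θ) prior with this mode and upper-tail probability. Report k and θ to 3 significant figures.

k ≈ 5.23, θ ≈ 33.6

Gamma(k,θ) with k>1 has mode (k−1)θ, so θ = 142/(k−1).
Need P(X < 318) = 0.95 with θ tied to k this way. Start at k = 2, θ = 142: P(X<318) ≈ 0.655.
Too low — raise k to concentrate. Iterating converges to k ≈ 5.23.
Then θ = 142/(5.23−1) ≈ 33.6.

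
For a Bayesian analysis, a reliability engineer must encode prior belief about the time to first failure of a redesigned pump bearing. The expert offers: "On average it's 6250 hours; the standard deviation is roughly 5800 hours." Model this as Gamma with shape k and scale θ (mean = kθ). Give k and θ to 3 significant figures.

For Gamma(k, scale θ): mean = kθ, variance = kθ², so CV = 1/√k.
CV = SD/mean = 5800/6250 = 0.928, hence k = 1/CV² = 1.16.
Then θ = mean/k = 6250/1.16 = 5380.

k ≈ 1.16, θ ≈ 5380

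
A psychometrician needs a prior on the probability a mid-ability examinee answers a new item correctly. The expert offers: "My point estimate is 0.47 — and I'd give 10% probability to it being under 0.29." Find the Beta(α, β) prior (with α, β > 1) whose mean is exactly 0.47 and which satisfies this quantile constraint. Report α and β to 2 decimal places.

α ≈ 5.69, β ≈ 6.41

With mean 0.47 fixed, write α = 0.47s, β = 0.53s where s = α+β.
Need P(θ < 0.29) = 0.1 under Beta(0.47s, 0.53s). Normal approximation: (q−m)/√(m(1−m)/s) ≈ z_{0.1} = -1.28, so s ≈ 0.47·0.53·(-1.28)²/(0.29−0.47)² = 12.6.
At s = 12.6: P(θ<0.29) ≈ 0.095. Adjusting to match 0.1 gives s ≈ 12.10.
So α = 0.47·12.10 ≈ 5.69, β = 0.53·12.10 ≈ 6.41.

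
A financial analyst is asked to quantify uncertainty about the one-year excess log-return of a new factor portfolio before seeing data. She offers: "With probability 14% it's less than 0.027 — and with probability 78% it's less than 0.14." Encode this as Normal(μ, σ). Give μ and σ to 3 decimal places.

The p-quantile of Normal(μ,σ) is μ + z_p·σ, with z_{0.14} = -1.08 and z_{0.78} = 0.7722.
Eliminate σ: μ = (z₂·x₁ − z₁·x₂)/(z₂ − z₁) = (0.7722·0.027 − (-1.08)·0.14)/1.853 = 0.093.
Then σ = (x₂ − x₁)/(z₂ − z₁) = (0.14 − 0.027)/1.853 = 0.061.

μ = 0.093, σ = 0.061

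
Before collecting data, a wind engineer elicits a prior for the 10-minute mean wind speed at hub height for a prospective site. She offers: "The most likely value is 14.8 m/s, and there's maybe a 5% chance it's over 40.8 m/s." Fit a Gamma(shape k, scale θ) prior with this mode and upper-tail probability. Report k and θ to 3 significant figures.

Gamma(k,θ) with k>1 has mode (k−1)θ, so θ = 14.8/(k−1).
Need P(X < 40.8) = 0.95 with θ tied to k this way. Start at k = 2, θ = 14.8: P(X<40.8) ≈ 0.761.
Too low — raise k to concentrate. Iterating converges to k ≈ 3.61.
Then θ = 14.8/(3.61−1) ≈ 5.67.

k ≈ 3.61, θ ≈ 5.67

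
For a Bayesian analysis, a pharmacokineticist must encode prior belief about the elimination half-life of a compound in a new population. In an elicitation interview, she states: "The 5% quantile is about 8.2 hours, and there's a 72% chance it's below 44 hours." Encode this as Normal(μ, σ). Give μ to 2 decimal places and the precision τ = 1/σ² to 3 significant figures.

For Normal(μ,σ), the p-quantile is μ + z_p·σ. Here z_{0.05} = -1.645, z_{0.72} = 0.5828.
So 8.2 = μ − 1.645σ and 44 = μ + 0.5828σ.
Subtracting: σ = (44 − 8.2)/(0.5828 − (-1.645)) = 16.07.
Then μ = 8.2 − (-1.645)·16.07 = 34.63.
Precision τ = 1/σ² = 1/16.07² = 0.00387.

μ = 34.63, τ = 0.00387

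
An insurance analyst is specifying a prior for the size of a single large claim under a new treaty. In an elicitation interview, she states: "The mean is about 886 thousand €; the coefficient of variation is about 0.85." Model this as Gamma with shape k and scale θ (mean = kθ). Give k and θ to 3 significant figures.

For Gamma(k, scale θ): mean = kθ, variance = kθ², so CV = 1/√k.
CV = 0.85, hence k = 1/CV² = 1.38.
Then θ = mean/k = 886/1.38 = 640.

k ≈ 1.38, θ ≈ 640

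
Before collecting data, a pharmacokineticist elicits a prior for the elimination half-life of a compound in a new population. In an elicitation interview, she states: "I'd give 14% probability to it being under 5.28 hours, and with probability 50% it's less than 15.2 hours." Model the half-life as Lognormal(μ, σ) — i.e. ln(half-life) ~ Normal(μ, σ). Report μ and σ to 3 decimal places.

If T ~ Lognormal(μ,σ) then ln T ~ Normal(μ,σ), so the p-quantile of ln T is μ + z_p·σ.
ln(5.28) = 1.664 and ln(15.2) = 2.721; z_{0.14} = -1.08, z_{0.5} = 0.
σ = (2.721 − 1.664)/(0 − (-1.08)) = 0.979.
μ = 1.664 − (-1.08)·0.979 = 2.721.

μ ≈ 2.721, σ ≈ 0.979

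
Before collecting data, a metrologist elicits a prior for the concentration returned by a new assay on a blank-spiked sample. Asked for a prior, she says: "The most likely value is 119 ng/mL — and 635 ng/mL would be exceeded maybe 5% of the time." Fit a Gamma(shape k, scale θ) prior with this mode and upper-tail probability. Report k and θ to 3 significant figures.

k ≈ 1.84, θ ≈ 142

Gamma(k,θ) with k>1 has mode (k−1)θ, so θ = 119/(k−1).
Need P(X < 635) = 0.95 with θ tied to k this way. Start at k = 2, θ = 119: P(X<635) ≈ 0.969.
Too high — lower k to spread out. Iterating converges to k ≈ 1.84.
Then θ = 119/(1.84−1) ≈ 142.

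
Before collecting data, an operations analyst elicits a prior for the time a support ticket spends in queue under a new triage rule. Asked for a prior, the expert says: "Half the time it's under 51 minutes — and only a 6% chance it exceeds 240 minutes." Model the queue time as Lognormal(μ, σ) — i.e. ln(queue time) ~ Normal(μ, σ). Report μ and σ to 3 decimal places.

If T ~ Lognormal(μ,σ) then ln T ~ Normal(μ,σ), so the p-quantile of ln T is μ + z_p·σ.
ln(51) = 3.932 and ln(240) = 5.481; z_{0.5} = 0, z_{0.94} = 1.555.
σ = (5.481 − 3.932)/(1.555 − (0)) = 0.996.
μ = 3.932 − (0)·0.996 = 3.932.

μ ≈ 3.932, σ ≈ 0.996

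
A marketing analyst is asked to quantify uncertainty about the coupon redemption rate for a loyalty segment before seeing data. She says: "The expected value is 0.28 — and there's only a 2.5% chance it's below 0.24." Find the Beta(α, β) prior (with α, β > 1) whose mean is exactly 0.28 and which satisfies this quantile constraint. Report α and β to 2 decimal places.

With mean 0.28 fixed, write α = 0.28s, β = 0.72s where s = α+β.
Need P(θ < 0.24) = 0.025 under Beta(0.28s, 0.72s). Normal approximation: (q−m)/√(m(1−m)/s) ≈ z_{0.025} = -1.96, so s ≈ 0.28·0.72·(-1.96)²/(0.24−0.28)² = 484.0.
At s = 484.0: P(θ<0.24) ≈ 0.022. Adjusting to match 0.025 gives s ≈ 461.29.
So α = 0.28·461.29 ≈ 129.16, β = 0.72·461.29 ≈ 332.13.

α ≈ 129.16, β ≈ 332.13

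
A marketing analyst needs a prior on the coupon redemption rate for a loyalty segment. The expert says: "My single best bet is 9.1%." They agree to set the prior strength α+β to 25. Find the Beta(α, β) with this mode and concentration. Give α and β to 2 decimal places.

For α,β > 1 the Beta mode is (α−1)/(α+β−2). With α+β = 25, the mode is (α−1)/23.
Set (α−1)/23 = 0.091 → α = 1 + 0.091·23 = 3.09.
β = 25 − α = 21.91.

α = 3.09, β = 21.91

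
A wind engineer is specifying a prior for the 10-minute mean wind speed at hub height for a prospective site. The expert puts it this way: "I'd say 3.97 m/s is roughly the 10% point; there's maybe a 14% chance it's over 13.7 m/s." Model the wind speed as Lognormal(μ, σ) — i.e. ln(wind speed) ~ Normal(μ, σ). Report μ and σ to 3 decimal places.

μ ≈ 2.051, σ ≈ 0.524

If T ~ Lognormal(μ,σ) then ln T ~ Normal(μ,σ), so the p-quantile of ln T is μ + z_p·σ.
ln(3.97) = 1.379 and ln(13.7) = 2.617; z_{0.1} = -1.282, z_{0.86} = 1.08.
σ = (2.617 − 1.379)/(1.08 − (-1.282)) = 0.524.
μ = 1.379 − (-1.282)·0.524 = 2.051.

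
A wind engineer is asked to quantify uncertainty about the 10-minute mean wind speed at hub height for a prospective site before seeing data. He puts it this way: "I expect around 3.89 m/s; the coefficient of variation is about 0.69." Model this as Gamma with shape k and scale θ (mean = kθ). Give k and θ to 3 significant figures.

For Gamma(k, scale θ): mean = kθ, variance = kθ², so CV = 1/√k.
CV = 0.69, hence k = 1/CV² = 2.1.
Then θ = mean/k = 3.89/2.1 = 1.85.

k ≈ 2.1, θ ≈ 1.85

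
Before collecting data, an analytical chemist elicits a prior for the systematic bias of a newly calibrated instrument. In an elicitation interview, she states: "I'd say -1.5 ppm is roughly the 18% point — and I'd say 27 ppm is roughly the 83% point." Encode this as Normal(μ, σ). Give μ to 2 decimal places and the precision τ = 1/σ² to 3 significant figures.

μ = 12.45, τ = 0.0043

The p-quantile of Normal(μ,σ) is μ + z_p·σ, with z_{0.18} = -0.9154 and z_{0.83} = 0.9542.
Eliminate σ: μ = (z₂·x₁ − z₁·x₂)/(z₂ − z₁) = (0.9542·-1.5 − (-0.9154)·27)/1.87 = 12.45.
Then σ = (x₂ − x₁)/(z₂ − z₁) = (27 − -1.5)/1.87 = 15.24.
Precision τ = 1/σ² = 1/15.24² = 0.0043.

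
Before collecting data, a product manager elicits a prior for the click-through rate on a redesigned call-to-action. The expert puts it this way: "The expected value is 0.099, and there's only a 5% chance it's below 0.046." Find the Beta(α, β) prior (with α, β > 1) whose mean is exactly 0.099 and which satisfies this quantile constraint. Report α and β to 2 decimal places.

α ≈ 6.35, β ≈ 57.81

With mean 0.099 fixed, write α = 0.099s, β = 0.901s where s = α+β.
Need P(θ < 0.046) = 0.05 under Beta(0.099s, 0.901s). Normal approximation: (q−m)/√(m(1−m)/s) ≈ z_{0.05} = -1.64, so s ≈ 0.099·0.901·(-1.64)²/(0.046−0.099)² = 85.9.
At s = 85.9: P(θ<0.046) ≈ 0.026. Adjusting to match 0.05 gives s ≈ 64.16.
So α = 0.099·64.16 ≈ 6.35, β = 0.901·64.16 ≈ 57.81.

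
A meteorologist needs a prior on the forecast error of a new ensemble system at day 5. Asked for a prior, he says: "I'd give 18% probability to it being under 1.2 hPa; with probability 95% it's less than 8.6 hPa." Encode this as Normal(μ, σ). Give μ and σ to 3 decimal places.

The p-quantile of Normal(μ,σ) is μ + z_p·σ, with z_{0.18} = -0.9154 and z_{0.95} = 1.645.
Eliminate σ: μ = (z₂·x₁ − z₁·x₂)/(z₂ − z₁) = (1.645·1.2 − (-0.9154)·8.6)/2.56 = 3.846.
Then σ = (x₂ − x₁)/(z₂ − z₁) = (8.6 − 1.2)/2.56 = 2.890.

μ = 3.846, σ = 2.890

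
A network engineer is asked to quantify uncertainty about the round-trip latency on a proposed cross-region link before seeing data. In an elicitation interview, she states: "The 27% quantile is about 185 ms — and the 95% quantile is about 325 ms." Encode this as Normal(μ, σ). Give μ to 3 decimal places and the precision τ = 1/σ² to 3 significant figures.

The p-quantile of Normal(μ,σ) is μ + z_p·σ, with z_{0.27} = -0.6128 and z_{0.95} = 1.645.
Eliminate σ: μ = (z₂·x₁ − z₁·x₂)/(z₂ − z₁) = (1.645·185 − (-0.6128)·325)/2.258 = 223.001.
Then σ = (x₂ − x₁)/(z₂ − z₁) = (325 − 185)/2.258 = 62.011.
Precision τ = 1/σ² = 1/62.01² = 0.00026.

μ = 223.001, τ = 0.00026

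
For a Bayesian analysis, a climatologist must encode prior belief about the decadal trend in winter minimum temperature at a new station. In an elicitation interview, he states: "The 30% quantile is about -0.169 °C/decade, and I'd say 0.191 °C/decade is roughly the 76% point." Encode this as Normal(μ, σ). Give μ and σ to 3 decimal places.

μ = -0.016, σ = 0.293

For Normal(μ,σ), the p-quantile is μ + z_p·σ. Here z_{0.3} = -0.5244, z_{0.76} = 0.7063.
So -0.169 = μ − 0.5244σ and 0.191 = μ + 0.7063σ.
Subtracting: σ = (0.191 − -0.169)/(0.7063 − (-0.5244)) = 0.293.
Then μ = -0.169 − (-0.5244)·0.293 = -0.016.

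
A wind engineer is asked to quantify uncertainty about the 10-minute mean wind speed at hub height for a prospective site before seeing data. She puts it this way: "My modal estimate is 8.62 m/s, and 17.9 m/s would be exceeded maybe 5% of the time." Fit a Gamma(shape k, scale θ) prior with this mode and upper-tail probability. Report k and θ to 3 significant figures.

k ≈ 6.18, θ ≈ 1.67

Gamma(k,θ) with k>1 has mode (k−1)θ, so θ = 8.62/(k−1).
Need P(X < 17.9) = 0.95 with θ tied to k this way. Start at k = 2, θ = 8.62: P(X<17.9) ≈ 0.614.
Too low — raise k to concentrate. Iterating converges to k ≈ 6.18.
Then θ = 8.62/(6.18−1) ≈ 1.67.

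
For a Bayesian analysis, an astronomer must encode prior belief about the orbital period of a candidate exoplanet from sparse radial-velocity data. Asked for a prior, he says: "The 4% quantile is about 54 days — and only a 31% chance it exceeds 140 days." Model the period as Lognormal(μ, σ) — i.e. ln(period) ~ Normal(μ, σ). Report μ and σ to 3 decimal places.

If T ~ Lognormal(μ,σ) then ln T ~ Normal(μ,σ), so the p-quantile of ln T is μ + z_p·σ.
ln(54) = 3.989 and ln(140) = 4.942; z_{0.04} = -1.751, z_{0.69} = 0.4959.
σ = (4.942 − 3.989)/(0.4959 − (-1.751)) = 0.424.
μ = 3.989 − (-1.751)·0.424 = 4.731.

μ ≈ 4.731, σ ≈ 0.424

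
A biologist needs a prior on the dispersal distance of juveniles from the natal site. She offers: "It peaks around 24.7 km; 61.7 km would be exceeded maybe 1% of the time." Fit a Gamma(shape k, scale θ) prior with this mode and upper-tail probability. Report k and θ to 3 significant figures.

k ≈ 6.6, θ ≈ 4.41

Gamma(k,θ) with k>1 has mode (k−1)θ, so θ = 24.7/(k−1).
Need P(X < 61.7) = 0.99 with θ tied to k this way. Start at k = 2, θ = 24.7: P(X<61.7) ≈ 0.712.
Too low — raise k to concentrate. Iterating converges to k ≈ 6.6.
Then θ = 24.7/(6.6−1) ≈ 4.41.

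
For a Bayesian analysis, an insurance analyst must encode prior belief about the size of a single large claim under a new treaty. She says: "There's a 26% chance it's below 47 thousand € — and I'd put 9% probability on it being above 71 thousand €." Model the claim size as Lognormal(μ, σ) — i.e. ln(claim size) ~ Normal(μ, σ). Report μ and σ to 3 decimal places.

μ ≈ 3.984, σ ≈ 0.208

If T ~ Lognormal(μ,σ) then ln T ~ Normal(μ,σ), so the p-quantile of ln T is μ + z_p·σ.
ln(47) = 3.85 and ln(71) = 4.263; z_{0.26} = -0.6433, z_{0.91} = 1.341.
σ = (4.263 − 3.85)/(1.341 − (-0.6433)) = 0.208.
μ = 3.85 − (-0.6433)·0.208 = 3.984.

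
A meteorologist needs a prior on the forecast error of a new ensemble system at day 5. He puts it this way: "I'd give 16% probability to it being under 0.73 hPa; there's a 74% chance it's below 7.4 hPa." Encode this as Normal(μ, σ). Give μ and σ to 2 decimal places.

For Normal(μ,σ), the p-quantile is μ + z_p·σ. Here z_{0.16} = -0.9945, z_{0.74} = 0.6433.
So 0.73 = μ − 0.9945σ and 7.4 = μ + 0.6433σ.
Subtracting: σ = (7.4 − 0.73)/(0.6433 − (-0.9945)) = 4.07.
Then μ = 0.73 − (-0.9945)·4.07 = 4.78.

μ = 4.78, σ = 4.07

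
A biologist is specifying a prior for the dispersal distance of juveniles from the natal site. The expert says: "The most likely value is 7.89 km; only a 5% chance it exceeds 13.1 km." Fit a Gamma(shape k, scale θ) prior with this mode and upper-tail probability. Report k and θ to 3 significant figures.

k ≈ 11.9, θ ≈ 0.726

Gamma(k,θ) with k>1 has mode (k−1)θ, so θ = 7.89/(k−1).
Need P(X < 13.1) = 0.95 with θ tied to k this way. Start at k = 2, θ = 7.89: P(X<13.1) ≈ 0.494.
Too low — raise k to concentrate. Iterating converges to k ≈ 11.9.
Then θ = 7.89/(11.9−1) ≈ 0.726.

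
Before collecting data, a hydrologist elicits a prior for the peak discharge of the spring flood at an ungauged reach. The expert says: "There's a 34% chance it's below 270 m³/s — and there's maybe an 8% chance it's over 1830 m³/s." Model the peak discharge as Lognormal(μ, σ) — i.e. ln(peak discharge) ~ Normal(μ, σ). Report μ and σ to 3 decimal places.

If T ~ Lognormal(μ,σ) then ln T ~ Normal(μ,σ), so the p-quantile of ln T is μ + z_p·σ.
ln(270) = 5.598 and ln(1830) = 7.512; z_{0.34} = -0.4125, z_{0.92} = 1.405.
σ = (7.512 − 5.598)/(1.405 − (-0.4125)) = 1.053.
μ = 5.598 − (-0.4125)·1.053 = 6.033.

μ ≈ 6.033, σ ≈ 1.053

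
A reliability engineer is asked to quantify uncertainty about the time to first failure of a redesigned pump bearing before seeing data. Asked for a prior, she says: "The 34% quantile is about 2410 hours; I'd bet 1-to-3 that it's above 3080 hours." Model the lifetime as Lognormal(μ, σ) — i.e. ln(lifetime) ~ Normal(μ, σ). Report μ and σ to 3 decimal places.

If T ~ Lognormal(μ,σ) then ln T ~ Normal(μ,σ), so the p-quantile of ln T is μ + z_p·σ.
ln(2410) = 7.787 and ln(3080) = 8.033; z_{0.34} = -0.4125, z_{0.75} = 0.6745.
σ = (8.033 − 7.787)/(0.6745 − (-0.4125)) = 0.226.
μ = 7.787 − (-0.4125)·0.226 = 7.880.

μ ≈ 7.880, σ ≈ 0.226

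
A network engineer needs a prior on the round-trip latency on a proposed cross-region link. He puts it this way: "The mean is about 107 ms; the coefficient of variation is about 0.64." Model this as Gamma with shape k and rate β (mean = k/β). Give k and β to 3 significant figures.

For Gamma(k, rate β): mean = k/β, variance = k/β², so CV = 1/√k.
CV = 0.64, hence k = 1/CV² = 2.44.
Then β = k/mean = 2.44/107 = 0.0228.

k ≈ 2.44, β ≈ 0.0228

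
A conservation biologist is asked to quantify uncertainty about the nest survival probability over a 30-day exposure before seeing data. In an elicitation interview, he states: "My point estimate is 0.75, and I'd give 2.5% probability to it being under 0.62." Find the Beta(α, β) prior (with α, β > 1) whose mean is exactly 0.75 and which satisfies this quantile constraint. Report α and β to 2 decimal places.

With mean 0.75 fixed, write α = 0.75s, β = 0.25s where s = α+β.
Need P(θ < 0.62) = 0.025 under Beta(0.75s, 0.25s). Normal approximation: (q−m)/√(m(1−m)/s) ≈ z_{0.025} = -1.96, so s ≈ 0.75·0.25·(-1.96)²/(0.62−0.75)² = 42.6.
At s = 42.6: P(θ<0.62) ≈ 0.032. Adjusting to match 0.025 gives s ≈ 48.18.
So α = 0.75·48.18 ≈ 36.14, β = 0.25·48.18 ≈ 12.05.

α ≈ 36.14, β ≈ 12.05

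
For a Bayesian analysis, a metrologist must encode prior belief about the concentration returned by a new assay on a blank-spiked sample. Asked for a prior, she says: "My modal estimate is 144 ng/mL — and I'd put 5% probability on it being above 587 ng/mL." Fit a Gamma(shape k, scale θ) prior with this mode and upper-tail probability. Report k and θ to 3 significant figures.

k ≈ 2.27, θ ≈ 113

Gamma(k,θ) with k>1 has mode (k−1)θ, so θ = 144/(k−1).
Need P(X < 587) = 0.95 with θ tied to k this way. Start at k = 2, θ = 144: P(X<587) ≈ 0.914.
Too low — raise k to concentrate. Iterating converges to k ≈ 2.27.
Then θ = 144/(2.27−1) ≈ 113.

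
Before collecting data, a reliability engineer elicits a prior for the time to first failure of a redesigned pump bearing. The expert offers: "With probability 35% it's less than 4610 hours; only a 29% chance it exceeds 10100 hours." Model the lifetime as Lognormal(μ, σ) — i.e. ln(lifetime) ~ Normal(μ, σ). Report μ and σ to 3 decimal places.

μ ≈ 8.758, σ ≈ 0.836

If T ~ Lognormal(μ,σ) then ln T ~ Normal(μ,σ), so the p-quantile of ln T is μ + z_p·σ.
ln(4610) = 8.436 and ln(10100) = 9.22; z_{0.35} = -0.3853, z_{0.71} = 0.5534.
σ = (9.22 − 8.436)/(0.5534 − (-0.3853)) = 0.836.
μ = 8.436 − (-0.3853)·0.836 = 8.758.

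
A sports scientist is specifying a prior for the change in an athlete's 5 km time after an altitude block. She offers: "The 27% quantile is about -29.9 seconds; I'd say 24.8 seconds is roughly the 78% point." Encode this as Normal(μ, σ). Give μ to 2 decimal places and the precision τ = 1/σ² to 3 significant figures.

For Normal(μ,σ), the p-quantile is μ + z_p·σ. Here z_{0.27} = -0.6128, z_{0.78} = 0.7722.
So -29.9 = μ − 0.6128σ and 24.8 = μ + 0.7722σ.
Subtracting: σ = (24.8 − -29.9)/(0.7722 − (-0.6128)) = 39.49.
Then μ = -29.9 − (-0.6128)·39.49 = -5.70.
Precision τ = 1/σ² = 1/39.49² = 0.000641.

μ = -5.70, τ = 0.000641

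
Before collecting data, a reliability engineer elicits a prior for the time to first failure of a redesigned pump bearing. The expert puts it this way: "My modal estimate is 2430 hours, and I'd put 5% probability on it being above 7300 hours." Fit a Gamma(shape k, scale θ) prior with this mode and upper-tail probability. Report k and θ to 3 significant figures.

Gamma(k,θ) with k>1 has mode (k−1)θ, so θ = 2430/(k−1).
Need P(X < 7300) = 0.95 with θ tied to k this way. Start at k = 2, θ = 2430: P(X<7300) ≈ 0.801.
Too low — raise k to concentrate. Iterating converges to k ≈ 3.19.
Then θ = 2430/(3.19−1) ≈ 1110.

k ≈ 3.19, θ ≈ 1110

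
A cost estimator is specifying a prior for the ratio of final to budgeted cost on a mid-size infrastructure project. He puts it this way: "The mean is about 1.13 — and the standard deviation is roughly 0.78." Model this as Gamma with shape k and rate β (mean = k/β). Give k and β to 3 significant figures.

k ≈ 2.1, β ≈ 1.86

For Gamma(k, rate β): mean = k/β, variance = k/β², so CV = 1/√k.
CV = SD/mean = 0.78/1.13 = 0.6903, hence k = 1/CV² = 2.1.
Then β = k/mean = 2.1/1.13 = 1.86.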